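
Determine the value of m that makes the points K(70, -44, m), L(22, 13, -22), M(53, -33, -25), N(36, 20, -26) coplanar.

The points are coplanar iff KL · (KM × KN) = 0.
Expanding, this is linear in m: (-861)m + (-24108) = 0.
So m = -28.

-28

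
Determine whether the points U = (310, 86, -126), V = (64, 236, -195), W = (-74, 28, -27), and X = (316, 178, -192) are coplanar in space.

Yes

A normal to the plane through U, V, W is n = UV × UW = (10848, 50850, 71868).
The plane has equation n·P = -1319388. For X: n·X = -1319388.
Equal, so X lies in the plane and all four are coplanar.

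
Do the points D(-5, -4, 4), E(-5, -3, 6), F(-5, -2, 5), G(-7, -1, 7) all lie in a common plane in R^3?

A normal to the plane through D, E, F is n = DE × DF = (-3, 0, 0).
The plane has equation n·P = 15. For G: n·G = 21.
21 ≠ 15, so G is off the plane.

No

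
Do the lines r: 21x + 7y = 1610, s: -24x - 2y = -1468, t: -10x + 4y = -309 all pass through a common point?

Lines aᵢx + bᵢy = cᵢ with pairwise distinct directions are concurrent exactly when det[aᵢ bᵢ cᵢ] = 0.
Here the determinant is 378.
Nonzero, so no common point exists.

No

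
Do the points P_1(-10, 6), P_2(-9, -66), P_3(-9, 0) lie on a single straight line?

P_1P_2 = (1, -72), P_1P_3 = (1, -6).
det[P_1P_2; P_1P_3] = (1)(-6) − (-72)(1) = 66.
The determinant is nonzero, so they are not collinear.

No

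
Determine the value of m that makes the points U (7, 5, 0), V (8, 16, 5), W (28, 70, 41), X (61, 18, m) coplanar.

Normal to plane UVW: n = (126, 64, -166); plane equation n·P = 1202.
Requiring n·X = 1202: (-166)m + (8838) = 1202.
So m = 46.

46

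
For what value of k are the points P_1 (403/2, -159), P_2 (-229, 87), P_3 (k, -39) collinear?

-17/2

Collinearity: (P_3 − P_1) must be parallel to (P_2 − P_1) = (-861/2, 246).
Cross-multiplying the components: (k − 403/2)·(246) = (120)·(-861/2).
Solving gives k = -17/2.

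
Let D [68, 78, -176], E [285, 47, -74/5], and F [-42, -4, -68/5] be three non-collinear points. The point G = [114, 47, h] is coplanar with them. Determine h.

Coplanarity requires DE · (DF × DG) = 0.
DE = (217, -31, 806/5), DF = (-110, -82, 812/5); the triple product is linear in h with coefficient -21204 and constant term -8566416/5.
Setting it to zero: h = -404/5.

-404/5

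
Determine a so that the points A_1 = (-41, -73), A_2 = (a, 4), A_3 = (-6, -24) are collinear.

Collinearity: (A_2 − A_1) must be parallel to (A_3 − A_1) = (35, 49).
Cross-multiplying the components: (a − (-41))·(49) = (77)·(35).
Solving gives a = 14.

14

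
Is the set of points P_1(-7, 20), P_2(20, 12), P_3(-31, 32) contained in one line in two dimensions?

P_1P_2 = (27, -8), P_1P_3 = (-24, 12).
Twice the signed area of △P_1P_2P_3 is (27)(12) − (-8)(-24) = 132.
The area is nonzero, so the three points are not collinear.

No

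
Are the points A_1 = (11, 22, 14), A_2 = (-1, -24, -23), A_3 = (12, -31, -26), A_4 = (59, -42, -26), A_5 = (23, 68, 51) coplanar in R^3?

Yes

The plane through A_1, A_2, A_3 has normal n = A_1A_2 × A_1A_3 = (-121, -517, 682) and equation n·P = -3157.
Checking the remaining points: n·A_4 = -3157, n·A_5 = -3157.
All equal -3157, so all 5 points lie in one plane.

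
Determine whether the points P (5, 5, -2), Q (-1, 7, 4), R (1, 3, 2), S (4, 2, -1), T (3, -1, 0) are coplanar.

The plane through P, Q, R has normal n = PQ × PR = (20, 0, 20) and equation n·X = 60.
Checking the remaining points: n·S = 60, n·T = 60.
All equal 60, so all 5 points lie in one plane.

Yes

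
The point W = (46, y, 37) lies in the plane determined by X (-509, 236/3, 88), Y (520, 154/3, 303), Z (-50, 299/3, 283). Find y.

8

The plane through X, Y, Z has equation −9845x − 101970y + 34155z = -4895.
Substituting W: (-101970)y + (810865) = -4895, so y = 8.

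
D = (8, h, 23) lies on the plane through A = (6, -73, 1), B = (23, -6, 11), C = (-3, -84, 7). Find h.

-20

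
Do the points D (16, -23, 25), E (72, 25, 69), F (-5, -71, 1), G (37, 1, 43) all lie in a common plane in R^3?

A normal to the plane through D, E, F is n = DE × DF = (960, 420, -1680).
The plane has equation n·P = -36300. For G: n·G = -36300.
Equal, so G lies in the plane and all four are coplanar.

Yes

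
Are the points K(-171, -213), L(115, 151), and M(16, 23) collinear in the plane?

No

KL = (286, 364), KM = (187, 236).
det[KL; KM] = (286)(236) − (364)(187) = -572.
The determinant is nonzero, so they are not collinear.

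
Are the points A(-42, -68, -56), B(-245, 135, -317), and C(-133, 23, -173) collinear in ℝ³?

Yes

AB = (-203, 203, -261), AC = (-91, 91, -117).
AB × AC = (0, 0, 0).
The cross product vanishes, so the three points are collinear.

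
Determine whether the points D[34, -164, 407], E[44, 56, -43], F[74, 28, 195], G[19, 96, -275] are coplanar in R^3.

The four points are coplanar iff the 3×3 determinant with rows DE, DF, DG is zero.
Rows: (10, 220, -450), (40, 192, -212), (-15, 260, -682).
Expanding along the first row: (10)(-75824) − (220)(-30460) + (-450)(13280) = -33040.
Nonzero ⇒ not coplanar.

No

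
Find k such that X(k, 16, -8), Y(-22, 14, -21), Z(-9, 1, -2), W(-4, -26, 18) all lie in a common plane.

The points are coplanar iff XY · (XZ × XW) = 0.
Expanding, this is linear in k: (-253)k + (-1518) = 0.
So k = -6.

-6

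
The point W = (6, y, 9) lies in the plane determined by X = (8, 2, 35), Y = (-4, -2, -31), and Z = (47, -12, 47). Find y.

-2/3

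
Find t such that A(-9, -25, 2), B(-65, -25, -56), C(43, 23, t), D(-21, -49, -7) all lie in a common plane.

49

Normal to plane ABD: n = (-1392, 192, 1344); plane equation n·P = 10416.
Requiring n·C = 10416: (1344)t + (-55440) = 10416.
So t = 49.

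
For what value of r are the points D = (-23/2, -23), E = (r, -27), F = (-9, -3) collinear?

-12

The three points are collinear iff det[DE; DF] = 0.
This determinant is linear in r: (20)r + (240) = 0, so r = -12.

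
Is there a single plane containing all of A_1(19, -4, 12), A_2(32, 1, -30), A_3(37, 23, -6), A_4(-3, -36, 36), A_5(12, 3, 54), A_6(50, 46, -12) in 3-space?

Yes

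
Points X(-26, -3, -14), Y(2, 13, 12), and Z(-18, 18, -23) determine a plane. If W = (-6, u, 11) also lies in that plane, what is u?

The plane through X, Y, Z has equation −690x + 460y + 460z = 10120.
Substituting W: (460)u + (9200) = 10120, so u = 2.

2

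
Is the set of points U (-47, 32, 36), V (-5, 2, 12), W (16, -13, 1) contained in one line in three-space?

No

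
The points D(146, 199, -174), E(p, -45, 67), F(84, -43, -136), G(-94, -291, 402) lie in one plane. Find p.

The points are coplanar iff DE · (DF × DG) = 0.
Expanding, this is linear in p: (-120772)p + (4468564) = 0.
So p = 37.

37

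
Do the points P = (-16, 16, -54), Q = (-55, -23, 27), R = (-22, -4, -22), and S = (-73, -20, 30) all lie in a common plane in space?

The four points are coplanar iff the 3×3 determinant with rows PQ, PR, PS is zero.
Rows: (-39, -39, 81), (-6, -20, 32), (-57, -36, 84).
Expanding along the first row: (-39)(-528) − (-39)(1320) + (81)(-924) = -2772.
Nonzero ⇒ not coplanar.

No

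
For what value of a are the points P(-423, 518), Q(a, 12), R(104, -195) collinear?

Collinearity: (Q − P) must be parallel to (R − P) = (527, -713).
Cross-multiplying the components: (a − (-423))·(-713) = (-506)·(527).
Solving gives a = -49.

-49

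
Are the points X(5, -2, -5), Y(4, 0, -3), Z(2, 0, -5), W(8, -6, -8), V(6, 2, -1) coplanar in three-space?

No

The plane through X, Y, Z has normal n = XY × XZ = (-4, -6, 4) and equation n·P = -28.
Checking the remaining points: n·W = -28, n·V = -40.
Since n·V = -40 ≠ -28, V is off the plane and the points are not all coplanar.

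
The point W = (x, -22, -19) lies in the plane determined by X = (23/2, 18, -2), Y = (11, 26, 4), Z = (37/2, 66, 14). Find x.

15/2

A normal to the plane is n = XY × XZ = (-160, 50, -80).
W lies in the plane iff n · XW = 0.
This gives (-160)x + (1200) = 0, so x = 15/2.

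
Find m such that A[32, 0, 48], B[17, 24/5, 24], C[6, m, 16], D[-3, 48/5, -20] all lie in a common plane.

Normal to plane ABD: n = (-96, -180, 24); plane equation n·P = -1920.
Requiring n·C = -1920: (-180)m + (-192) = -1920.
So m = 48/5.

48/5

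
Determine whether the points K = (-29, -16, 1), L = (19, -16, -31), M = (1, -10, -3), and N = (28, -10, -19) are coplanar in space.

No

A normal to the plane through K, L, M is n = KL × KM = (192, -768, 288).
The plane has equation n·P = 7008. For N: n·N = 7584.
7584 ≠ 7008, so N is off the plane.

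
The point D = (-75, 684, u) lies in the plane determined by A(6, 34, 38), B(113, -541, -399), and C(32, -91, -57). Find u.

532

The plane through A, B, C has equation −1197y + 1575z = 19152.
Substituting D: (1575)u + (-818748) = 19152, so u = 532.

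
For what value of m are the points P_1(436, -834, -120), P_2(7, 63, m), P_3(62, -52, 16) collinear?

36

Collinearity requires P_1P_2 × P_1P_3 = 0; each component is linear in m.
The x-component gives (-782)m + (28152) = 0, so m = 36.
The remaining components then also vanish.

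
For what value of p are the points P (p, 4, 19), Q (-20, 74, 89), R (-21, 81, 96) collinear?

Direction QR = (-1, 7, 7). From the y-coordinate of P, the parameter along the line is τ = (4 − 74)/7 = -10.
Then p = (-20) + (-10)·(-1) = -10.

-10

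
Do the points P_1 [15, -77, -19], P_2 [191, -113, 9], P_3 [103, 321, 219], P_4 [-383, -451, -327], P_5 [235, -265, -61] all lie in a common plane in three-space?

No

The plane through P_1, P_2, P_3 has normal n = P_1P_2 × P_1P_3 = (-19712, -39424, 73216) and equation n·P = 1348864.
Checking the remaining points: n·P_4 = 1388288, n·P_5 = 1348864.
Since n·P_4 = 1388288 ≠ 1348864, P_4 is off the plane and the points are not all coplanar.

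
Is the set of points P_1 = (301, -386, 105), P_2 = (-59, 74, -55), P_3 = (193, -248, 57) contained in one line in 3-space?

P_1P_2 = (-360, 460, -160), P_1P_3 = (-108, 138, -48).
P_1P_2 × P_1P_3 = (0, 0, 0).
The cross product vanishes, so the three points are collinear.

Yes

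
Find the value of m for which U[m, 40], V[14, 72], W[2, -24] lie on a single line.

10

The three points are collinear iff det[UV; UW] = 0.
This determinant is linear in m: (96)m + (-960) = 0, so m = 10.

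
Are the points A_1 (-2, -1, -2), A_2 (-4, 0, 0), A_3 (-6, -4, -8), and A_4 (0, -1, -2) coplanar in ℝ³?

The four points are coplanar iff the 3×3 determinant with rows A_1A_2, A_1A_3, A_1A_4 is zero.
Rows: (-2, 1, 2), (-4, -3, -6), (2, 0, 0).
Expanding along the first row: (-2)(0) − (1)(12) + (2)(6) = 0.
Zero determinant ⇒ coplanar.

Yes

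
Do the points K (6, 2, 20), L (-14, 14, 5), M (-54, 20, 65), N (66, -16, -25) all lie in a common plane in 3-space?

Yes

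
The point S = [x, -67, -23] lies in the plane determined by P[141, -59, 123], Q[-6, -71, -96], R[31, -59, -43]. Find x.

43

A normal to the plane is n = PQ × PR = (1992, -312, -1320).
S lies in the plane iff n · PS = 0.
This gives (1992)x + (-85656) = 0, so x = 43.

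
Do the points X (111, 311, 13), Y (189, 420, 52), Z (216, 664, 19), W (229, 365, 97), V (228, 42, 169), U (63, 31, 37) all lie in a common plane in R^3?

Yes

The plane through X, Y, Z has normal n = XY × XZ = (-13113, 3627, 16089) and equation n·P = -118389.
Checking the remaining points: n·W = -118389, n·V = -118389, n·U = -118389.
All equal -118389, so all 6 points lie in one plane.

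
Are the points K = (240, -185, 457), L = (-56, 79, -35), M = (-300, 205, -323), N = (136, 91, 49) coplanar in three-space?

Yes

The four points are coplanar iff the 3×3 determinant with rows KL, KM, KN is zero.
Rows: (-296, 264, -492), (-540, 390, -780), (-104, 276, -408).
Expanding along the first row: (-296)(56160) − (264)(139200) + (-492)(-108480) = 0.
Zero determinant ⇒ coplanar.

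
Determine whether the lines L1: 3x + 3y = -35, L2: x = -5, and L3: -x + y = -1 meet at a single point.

Intersecting L1 and L2: solving the 2×2 system gives (x, y) = (-5, -20/3).
Substitute into L3: (-1)(-5) + (1)(-20/3) = -5/3.
But L3 requires -1 ≠ -5/3, so the three lines have no common point.

No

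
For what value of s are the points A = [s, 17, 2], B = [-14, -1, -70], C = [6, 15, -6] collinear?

Collinearity requires AB × AC = 0; each component is linear in s.
The y-component gives (64)s + (-544) = 0, so s = 17/2.
The remaining components then also vanish.

17/2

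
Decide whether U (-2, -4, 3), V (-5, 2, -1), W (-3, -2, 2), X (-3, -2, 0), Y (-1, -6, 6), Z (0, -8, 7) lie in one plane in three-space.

The plane through U, V, W has normal n = UV × UW = (2, 1, 0) and equation n·P = -8.
Checking the remaining points: n·X = -8, n·Y = -8, n·Z = -8.
All equal -8, so all 6 points lie in one plane.

Yes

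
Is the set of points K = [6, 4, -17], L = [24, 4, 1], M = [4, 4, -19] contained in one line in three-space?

KL = (18, 0, 18), KM = (-2, 0, -2).
KL × KM = (0, 0, 0).
The cross product vanishes, so the three points are collinear.

Yes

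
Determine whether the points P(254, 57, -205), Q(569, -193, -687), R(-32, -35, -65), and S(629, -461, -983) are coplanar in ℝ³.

No

The four points are coplanar iff the 3×3 determinant with rows PQ, PR, PS is zero.
Rows: (315, -250, -482), (-286, -92, 140), (375, -518, -778).
Expanding along the first row: (315)(144096) − (-250)(170008) + (-482)(182648) = -144096.
Nonzero ⇒ not coplanar.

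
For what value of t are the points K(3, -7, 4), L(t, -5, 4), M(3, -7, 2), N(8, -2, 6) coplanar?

5

Coplanarity ⇔ det[KL; KM; KN] = 0.
Expanding, this is linear in t: (10)t + (-50) = 0.
So t = 5.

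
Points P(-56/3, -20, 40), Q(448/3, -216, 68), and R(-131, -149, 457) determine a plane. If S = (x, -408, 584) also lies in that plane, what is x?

122/3

The plane through P, Q, R has equation −78120x − (219604/3)y − (131068/3)z = 3524080/3.
Substituting S: (-78120)x + (13054720/3) = 3524080/3, so x = 122/3.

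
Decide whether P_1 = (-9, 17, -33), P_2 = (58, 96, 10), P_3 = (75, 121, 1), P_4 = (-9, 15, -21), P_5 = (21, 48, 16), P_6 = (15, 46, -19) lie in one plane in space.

No

The plane through P_1, P_2, P_3 has normal n = P_1P_2 × P_1P_3 = (-1786, 1334, 332) and equation n·P = 27796.
Checking the remaining points: n·P_4 = 29112, n·P_5 = 31838, n·P_6 = 28266.
Since n·P_4 = 29112 ≠ 27796, P_4 is off the plane and the points are not all coplanar.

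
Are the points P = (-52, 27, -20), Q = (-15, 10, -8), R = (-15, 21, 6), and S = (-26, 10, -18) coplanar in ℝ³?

Yes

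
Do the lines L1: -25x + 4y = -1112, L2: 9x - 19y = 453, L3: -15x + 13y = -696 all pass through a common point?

No

The three lines meet at one point iff the augmented coefficient matrix [aᵢ bᵢ cᵢ] has rank < 3, i.e. its determinant vanishes.
Here the determinant is 1317.
Nonzero, so no common point exists.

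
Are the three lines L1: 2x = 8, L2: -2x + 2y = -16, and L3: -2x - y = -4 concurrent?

Yes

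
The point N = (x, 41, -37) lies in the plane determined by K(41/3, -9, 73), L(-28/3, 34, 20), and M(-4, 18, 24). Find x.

A normal to the plane is n = KL × KM = (-676, -572/3, 416/3).
N lies in the plane iff n · KN = 0.
This gives (-676)x + (-15548) = 0, so x = -23.

-23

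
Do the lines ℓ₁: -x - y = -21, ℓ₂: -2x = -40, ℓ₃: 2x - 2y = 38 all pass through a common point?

Yes

Intersecting ℓ₁ and ℓ₂: solving the 2×2 system gives (x, y) = (20, 1).
Substitute into ℓ₃: (2)(20) + (-2)(1) = 38.
This equals 38, so (20, 1) lies on all three lines and they are concurrent.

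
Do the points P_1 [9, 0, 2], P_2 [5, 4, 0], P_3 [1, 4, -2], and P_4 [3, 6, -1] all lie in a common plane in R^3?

Yes

A normal to the plane through P_1, P_2, P_3 is n = P_1P_2 × P_1P_3 = (-8, 0, 16).
The plane has equation n·P = -40. For P_4: n·P_4 = -40.
Equal, so P_4 lies in the plane and all four are coplanar.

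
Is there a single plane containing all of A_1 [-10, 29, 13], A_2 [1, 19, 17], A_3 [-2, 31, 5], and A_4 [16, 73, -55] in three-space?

No

A normal to the plane through A_1, A_2, A_3 is n = A_1A_2 × A_1A_3 = (72, 120, 102).
The plane has equation n·P = 4086. For A_4: n·A_4 = 4302.
4302 ≠ 4086, so A_4 is off the plane.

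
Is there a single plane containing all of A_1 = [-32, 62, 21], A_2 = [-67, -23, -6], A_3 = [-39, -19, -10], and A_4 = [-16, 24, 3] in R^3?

No

A normal to the plane through A_1, A_2, A_3 is n = A_1A_2 × A_1A_3 = (448, -896, 2240).
The plane has equation n·P = -22848. For A_4: n·A_4 = -21952.
-21952 ≠ -22848, so A_4 is off the plane.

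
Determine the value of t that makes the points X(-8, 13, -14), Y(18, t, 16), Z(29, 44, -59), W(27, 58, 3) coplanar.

The points are coplanar iff XY · (XZ × XW) = 0.
Expanding, this is linear in t: (-2204)t + (112404) = 0.
So t = 51.

51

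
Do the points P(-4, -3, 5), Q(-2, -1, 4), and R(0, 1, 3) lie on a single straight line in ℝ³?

Yes

PQ = (2, 2, -1), PR = (4, 4, -2).
PQ × PR = (0, 0, 0).
The cross product vanishes, so the three points are collinear.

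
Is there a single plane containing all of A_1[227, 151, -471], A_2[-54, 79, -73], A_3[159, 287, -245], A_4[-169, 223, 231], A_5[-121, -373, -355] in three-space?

No

The plane through A_1, A_2, A_3 has normal n = A_1A_2 × A_1A_3 = (-70400, 36442, -43112) and equation n·P = 9827694.
Checking the remaining points: n·A_4 = 10065294, n·A_5 = 10230294.
Since n·A_4 = 10065294 ≠ 9827694, A_4 is off the plane and the points are not all coplanar.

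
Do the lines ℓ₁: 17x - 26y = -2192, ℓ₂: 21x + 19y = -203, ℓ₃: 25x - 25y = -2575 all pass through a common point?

The three lines meet at one point iff the augmented coefficient matrix [aᵢ bᵢ cᵢ] has rank < 3, i.e. its determinant vanishes.
Here the determinant is 0.
It vanishes, so the lines are concurrent at (-54, 49).

Yes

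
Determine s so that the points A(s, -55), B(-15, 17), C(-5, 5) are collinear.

45

The three points are collinear iff det[AB; AC] = 0.
This determinant is linear in s: (12)s + (-540) = 0, so s = 45.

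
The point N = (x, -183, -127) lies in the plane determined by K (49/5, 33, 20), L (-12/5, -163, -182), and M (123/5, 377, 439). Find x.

-57/5

Coplanarity requires KL · (KM × KN) = 0.
KL = (-61/5, -196, -202), KM = (74/5, 344, 419); the triple product is linear in x with coefficient -12636 and constant term -720252/5.
Setting it to zero: x = -57/5.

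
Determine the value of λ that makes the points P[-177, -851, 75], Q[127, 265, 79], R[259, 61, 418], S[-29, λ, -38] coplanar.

Coplanarity ⇔ det[PQ; PR; PS] = 0.
Expanding, this is linear in λ: (-102528)λ + (-7484544) = 0.
So λ = -73.

-73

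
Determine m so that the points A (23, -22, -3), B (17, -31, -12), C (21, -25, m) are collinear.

Direction AB = (-6, -9, -9). From the x-coordinate of C, the parameter along the line is τ = (21 − 23)/(-6) = 1/3.
Then m = (-3) + 1/3·(-9) = -6.

-6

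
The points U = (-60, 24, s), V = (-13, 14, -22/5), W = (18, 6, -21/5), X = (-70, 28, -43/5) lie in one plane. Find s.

Coplanarity ⇔ det[UV; UW; UX] = 0.
Expanding, this is linear in s: (22)s + (1782/5) = 0.
So s = -81/5.

-81/5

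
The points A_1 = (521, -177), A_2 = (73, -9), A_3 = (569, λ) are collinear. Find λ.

-195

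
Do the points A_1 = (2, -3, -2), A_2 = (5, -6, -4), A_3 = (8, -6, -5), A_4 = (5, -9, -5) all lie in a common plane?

With A_1 as base: A_1A_2 = (3, -3, -2), A_1A_3 = (6, -3, -3), A_1A_4 = (3, -6, -3).
A_1A_3 × A_1A_4 = (-9, 9, -27).
A_1A_2 · (A_1A_3 × A_1A_4) = 0.
The scalar triple product vanishes, so the four points are coplanar.

Yes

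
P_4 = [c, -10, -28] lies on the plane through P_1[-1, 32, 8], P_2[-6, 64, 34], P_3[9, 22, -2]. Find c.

14

The plane through P_1, P_2, P_3 has equation −60x + 210y − 270z = 4620.
Substituting P_4: (-60)c + (5460) = 4620, so c = 14.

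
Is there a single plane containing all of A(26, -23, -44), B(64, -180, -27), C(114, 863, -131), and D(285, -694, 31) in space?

With A as base: AB = (38, -157, 17), AC = (88, 886, -87), AD = (259, -671, 75).
AC × AD = (8073, -29133, -288522).
AB · (AC × AD) = -24219.
Since -24219 ≠ 0, the four points are not coplanar.

No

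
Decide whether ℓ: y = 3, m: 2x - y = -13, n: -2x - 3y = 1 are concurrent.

The three lines meet at one point iff the augmented coefficient matrix [aᵢ bᵢ cᵢ] has rank < 3, i.e. its determinant vanishes.
Here the determinant is 0.
It vanishes, so the lines are concurrent at (-5, 3).

Yes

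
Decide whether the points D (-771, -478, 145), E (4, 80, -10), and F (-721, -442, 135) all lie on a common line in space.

Yes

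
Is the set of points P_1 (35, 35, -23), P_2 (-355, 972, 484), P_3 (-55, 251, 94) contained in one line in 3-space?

No

P_1P_2 = (-390, 937, 507), P_1P_3 = (-90, 216, 117).
P_1P_2 × P_1P_3 = (117, 0, 90).
The cross product is nonzero, so the points do not lie on one line.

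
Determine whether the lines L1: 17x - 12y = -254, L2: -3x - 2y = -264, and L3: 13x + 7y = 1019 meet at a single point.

Yes

Lines aᵢx + bᵢy = cᵢ with pairwise distinct directions are concurrent exactly when det[aᵢ bᵢ cᵢ] = 0.
Here the determinant is 0.
It vanishes, so the lines are concurrent at (38, 75).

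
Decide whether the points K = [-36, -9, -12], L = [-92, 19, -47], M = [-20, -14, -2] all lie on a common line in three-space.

No

KL = (-56, 28, -35), KM = (16, -5, 10).
KL × KM = (105, 0, -168).
The cross product is nonzero, so the points do not lie on one line.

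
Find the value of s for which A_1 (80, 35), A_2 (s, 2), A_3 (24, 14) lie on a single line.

-8

Collinearity: (A_2 − A_1) must be parallel to (A_3 − A_1) = (-56, -21).
Cross-multiplying the components: (s − 80)·(-21) = (-33)·(-56).
Solving gives s = -8.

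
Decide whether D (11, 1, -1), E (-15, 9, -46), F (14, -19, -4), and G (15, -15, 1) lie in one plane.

With D as base: DE = (-26, 8, -45), DF = (3, -20, -3), DG = (4, -16, 2).
DF × DG = (-88, -18, 32).
DE · (DF × DG) = 704.
Since 704 ≠ 0, the four points are not coplanar.

No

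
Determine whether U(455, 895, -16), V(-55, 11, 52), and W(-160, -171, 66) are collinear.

Yes

UV = (-510, -884, 68), UW = (-615, -1066, 82).
Each component of UW is 41/34 times the corresponding component of UV, so UW = 41/34·UV and the points are collinear.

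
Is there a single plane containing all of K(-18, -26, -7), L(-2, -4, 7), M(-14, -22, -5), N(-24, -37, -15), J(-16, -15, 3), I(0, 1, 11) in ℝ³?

Yes

The plane through K, L, M has normal n = KL × KM = (-12, 24, -24) and equation n·P = -240.
Checking the remaining points: n·N = -240, n·J = -240, n·I = -240.
All equal -240, so all 6 points lie in one plane.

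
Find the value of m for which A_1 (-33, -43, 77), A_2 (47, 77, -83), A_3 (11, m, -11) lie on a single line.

Direction A_1A_2 = (80, 120, -160). From the x-coordinate of A_3, the parameter along the line is τ = (11 − (-33))/80 = 11/20.
Then m = (-43) + 11/20·(120) = 23.

23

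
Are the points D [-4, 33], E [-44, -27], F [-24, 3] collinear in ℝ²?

DE = (-40, -60), DF = (-20, -30).
Checking proportionality: DF = 1/2·DE, so the vectors are parallel and the points are collinear.

Yes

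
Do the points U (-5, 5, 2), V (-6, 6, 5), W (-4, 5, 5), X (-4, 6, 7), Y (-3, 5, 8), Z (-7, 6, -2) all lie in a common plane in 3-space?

The plane through U, V, W has normal n = UV × UW = (3, 6, -1) and equation n·P = 13.
Checking the remaining points: n·X = 17, n·Y = 13, n·Z = 17.
Since n·X = 17 ≠ 13, X is off the plane and the points are not all coplanar.

No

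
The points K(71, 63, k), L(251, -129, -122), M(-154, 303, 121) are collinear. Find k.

Collinearity requires KL × KM = 0; each component is linear in k.
The x-component gives (432)k + (6048) = 0, so k = -14.
The remaining components then also vanish.

-14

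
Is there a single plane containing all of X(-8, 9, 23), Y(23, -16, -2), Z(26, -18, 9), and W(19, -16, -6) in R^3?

No

A normal to the plane through X, Y, Z is n = XY × XZ = (-325, -416, 13).
The plane has equation n·P = -845. For W: n·W = 403.
403 ≠ -845, so W is off the plane.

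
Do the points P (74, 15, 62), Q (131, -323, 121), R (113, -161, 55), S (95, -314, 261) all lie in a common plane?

The four points are coplanar iff the 3×3 determinant with rows PQ, PR, PS is zero.
Rows: (57, -338, 59), (39, -176, -7), (21, -329, 199).
Expanding along the first row: (57)(-37327) − (-338)(7908) + (59)(-9135) = 6300.
Nonzero ⇒ not coplanar.

No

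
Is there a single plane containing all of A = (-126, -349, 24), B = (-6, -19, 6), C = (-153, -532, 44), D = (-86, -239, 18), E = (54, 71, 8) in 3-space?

The plane through A, B, C has normal n = AB × AC = (3306, -1914, -13050) and equation n·P = -61770.
Checking the remaining points: n·D = -61770, n·E = -61770.
All equal -61770, so all 5 points lie in one plane.

Yes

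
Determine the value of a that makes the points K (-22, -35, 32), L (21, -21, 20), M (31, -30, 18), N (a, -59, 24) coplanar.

15

Coplanarity ⇔ det[KL; KM; KN] = 0.
Expanding, this is linear in a: (-136)a + (2040) = 0.
So a = 15.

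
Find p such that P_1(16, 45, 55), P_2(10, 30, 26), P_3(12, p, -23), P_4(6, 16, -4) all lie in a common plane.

13

Normal to plane P_1P_2P_4: n = (44, -64, 24); plane equation n·P = -856.
Requiring n·P_3 = -856: (-64)p + (-24) = -856.
So p = 13.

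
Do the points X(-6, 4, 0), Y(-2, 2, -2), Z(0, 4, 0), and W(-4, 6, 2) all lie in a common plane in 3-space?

Yes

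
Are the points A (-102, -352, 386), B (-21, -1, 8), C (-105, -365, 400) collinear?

AB = (81, 351, -378), AC = (-3, -13, 14).
AB × AC = (0, 0, 0).
The cross product vanishes, so the three points are collinear.

Yes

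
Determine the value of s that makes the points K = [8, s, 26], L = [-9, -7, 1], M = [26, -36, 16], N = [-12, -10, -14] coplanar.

The points are coplanar iff KL · (KM × KN) = 0.
Expanding, this is linear in s: (-480)s + (-6720) = 0.
So s = -14.

-14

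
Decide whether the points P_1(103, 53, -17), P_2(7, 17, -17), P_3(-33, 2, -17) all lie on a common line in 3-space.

P_1P_2 = (-96, -36, 0), P_1P_3 = (-136, -51, 0).
P_1P_2 × P_1P_3 = (0, 0, 0).
The cross product vanishes, so the three points are collinear.

Yes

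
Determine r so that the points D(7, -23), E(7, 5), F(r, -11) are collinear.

7

Collinearity: (F − D) must be parallel to (E − D) = (0, 28).
Cross-multiplying the components: (r − 7)·(28) = (12)·(0).
Solving gives r = 7.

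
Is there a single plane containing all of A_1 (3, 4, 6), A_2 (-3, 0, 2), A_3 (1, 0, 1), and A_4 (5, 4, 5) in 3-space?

No

The four points are coplanar iff the 3×3 determinant with rows A_1A_2, A_1A_3, A_1A_4 is zero.
Rows: (-6, -4, -4), (-2, -4, -5), (2, 0, -1).
Expanding along the first row: (-6)(4) − (-4)(12) + (-4)(8) = -8.
Nonzero ⇒ not coplanar.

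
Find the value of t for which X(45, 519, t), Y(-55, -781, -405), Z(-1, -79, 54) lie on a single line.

Direction YZ = (54, 702, 459). From the x-coordinate of X, the parameter along the line is τ = (45 − (-55))/54 = 50/27.
Then t = (-405) + 50/27·(459) = 445.

445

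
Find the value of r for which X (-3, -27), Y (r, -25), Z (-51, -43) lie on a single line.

3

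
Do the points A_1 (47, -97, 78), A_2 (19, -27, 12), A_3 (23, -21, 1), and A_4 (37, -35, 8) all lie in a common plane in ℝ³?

No

A normal to the plane through A_1, A_2, A_3 is n = A_1A_2 × A_1A_3 = (-374, -572, -448).
The plane has equation n·P = 2962. For A_4: n·A_4 = 2598.
2598 ≠ 2962, so A_4 is off the plane.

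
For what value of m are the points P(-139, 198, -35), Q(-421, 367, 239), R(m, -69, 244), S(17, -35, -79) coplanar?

-190

The points are coplanar iff PQ · (PR × PS) = 0.
Expanding, this is linear in m: (-56406)m + (-10717140) = 0.
So m = -190.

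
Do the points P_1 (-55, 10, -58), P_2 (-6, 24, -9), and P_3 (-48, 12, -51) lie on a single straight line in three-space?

P_1P_2 = (49, 14, 49), P_1P_3 = (7, 2, 7).
P_1P_2 × P_1P_3 = (0, 0, 0).
The cross product vanishes, so the three points are collinear.

Yes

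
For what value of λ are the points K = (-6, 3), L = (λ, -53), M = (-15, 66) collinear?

2

The three points are collinear iff det[KL; KM] = 0.
This determinant is linear in λ: (63)λ + (-126) = 0, so λ = 2.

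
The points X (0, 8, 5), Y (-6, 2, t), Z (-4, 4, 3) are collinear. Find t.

2

Collinearity requires XY × XZ = 0; each component is linear in t.
The x-component gives (4)t + (-8) = 0, so t = 2.
The remaining components then also vanish.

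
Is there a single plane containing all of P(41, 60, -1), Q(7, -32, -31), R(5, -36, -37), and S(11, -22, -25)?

A normal to the plane through P, Q, R is n = PQ × PR = (432, -144, -48).
The plane has equation n·X = 9120. For S: n·S = 9120.
Equal, so S lies in the plane and all four are coplanar.

Yes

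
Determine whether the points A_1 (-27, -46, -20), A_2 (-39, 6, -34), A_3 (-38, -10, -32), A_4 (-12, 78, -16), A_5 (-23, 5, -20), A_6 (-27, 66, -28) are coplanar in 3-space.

The plane through A_1, A_2, A_3 has normal n = A_1A_2 × A_1A_3 = (-120, 10, 140) and equation n·P = -20.
Checking the remaining points: n·A_4 = -20, n·A_5 = 10, n·A_6 = -20.
Since n·A_5 = 10 ≠ -20, A_5 is off the plane and the points are not all coplanar.

No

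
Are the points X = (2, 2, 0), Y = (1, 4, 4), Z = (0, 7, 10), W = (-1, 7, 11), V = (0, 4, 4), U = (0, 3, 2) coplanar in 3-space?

No

The plane through X, Y, Z has normal n = XY × XZ = (0, 2, -1) and equation n·P = 4.
Checking the remaining points: n·W = 3, n·V = 4, n·U = 4.
Since n·W = 3 ≠ 4, W is off the plane and the points are not all coplanar.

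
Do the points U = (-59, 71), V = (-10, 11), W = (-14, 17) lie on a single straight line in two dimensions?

No

UV = (49, -60), UW = (45, -54).
Twice the signed area of △UVW is (49)(-54) − (-60)(45) = 54.
The area is nonzero, so the three points are not collinear.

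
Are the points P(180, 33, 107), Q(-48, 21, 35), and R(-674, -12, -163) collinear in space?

PQ = (-228, -12, -72), PR = (-854, -45, -270).
Comparing components 3 and 1: (-72)(-854) − (-228)(-270) = -72 ≠ 0, so PQ and PR are not parallel and the points are not collinear.

No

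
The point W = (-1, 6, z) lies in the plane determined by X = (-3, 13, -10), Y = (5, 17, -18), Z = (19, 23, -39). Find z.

A normal to the plane is n = XY × XZ = (-36, 56, -8).
W lies in the plane iff n · XW = 0.
This gives (-8)z + (-544) = 0, so z = -68.

-68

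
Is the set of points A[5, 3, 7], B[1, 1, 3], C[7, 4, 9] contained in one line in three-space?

Yes

AB = (-4, -2, -4), AC = (2, 1, 2).
Each component of AC is -1/2 times the corresponding component of AB, so AC = -1/2·AB and the points are collinear.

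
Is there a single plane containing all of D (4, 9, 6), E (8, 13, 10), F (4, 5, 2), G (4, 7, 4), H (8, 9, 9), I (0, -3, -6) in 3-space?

The plane through D, E, F has normal n = DE × DF = (0, 16, -16) and equation n·P = 48.
Checking the remaining points: n·G = 48, n·H = 0, n·I = 48.
Since n·H = 0 ≠ 48, H is off the plane and the points are not all coplanar.

No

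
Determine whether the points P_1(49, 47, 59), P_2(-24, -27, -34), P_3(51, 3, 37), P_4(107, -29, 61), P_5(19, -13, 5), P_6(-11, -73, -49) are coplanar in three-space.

Yes

The plane through P_1, P_2, P_3 has normal n = P_1P_2 × P_1P_3 = (-2464, -1792, 3360) and equation n·P = -6720.
Checking the remaining points: n·P_4 = -6720, n·P_5 = -6720, n·P_6 = -6720.
All equal -6720, so all 6 points lie in one plane.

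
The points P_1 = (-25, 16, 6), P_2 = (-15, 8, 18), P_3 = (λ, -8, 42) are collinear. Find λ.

Collinearity requires P_1P_2 × P_1P_3 = 0; each component is linear in λ.
The y-component gives (12)λ + (-60) = 0, so λ = 5.
The remaining components then also vanish.

5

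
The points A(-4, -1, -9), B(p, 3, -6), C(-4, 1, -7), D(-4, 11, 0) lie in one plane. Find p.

The points are coplanar iff AB · (AC × AD) = 0.
Expanding, this is linear in p: (-6)p + (-24) = 0.
So p = -4.

-4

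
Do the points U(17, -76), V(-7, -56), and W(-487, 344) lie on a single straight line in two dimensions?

UV = (-24, 20), UW = (-504, 420).
det[UV; UW] = (-24)(420) − (20)(-504) = 0.
The determinant is zero, so the points are collinear.

Yes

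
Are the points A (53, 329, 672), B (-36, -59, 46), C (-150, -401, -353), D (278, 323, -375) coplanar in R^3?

No

A normal to the plane through A, B, C is n = AB × AC = (-59280, 35853, -13794).
The plane has equation n·P = -615771. For D: n·D = 273429.
273429 ≠ -615771, so D is off the plane.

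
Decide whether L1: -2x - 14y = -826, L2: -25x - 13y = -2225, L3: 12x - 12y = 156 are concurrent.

Yes

The three lines meet at one point iff the augmented coefficient matrix [aᵢ bᵢ cᵢ] has rank < 3, i.e. its determinant vanishes.
Here the determinant is 0.
It vanishes, so the lines are concurrent at (63, 50).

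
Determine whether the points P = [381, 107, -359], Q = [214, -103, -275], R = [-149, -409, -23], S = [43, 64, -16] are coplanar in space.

With P as base: PQ = (-167, -210, 84), PR = (-530, -516, 336), PS = (-338, -43, 343).
PR × PS = (-162540, 68222, -151618).
PQ · (PR × PS) = 81648.
Since 81648 ≠ 0, the four points are not coplanar.

No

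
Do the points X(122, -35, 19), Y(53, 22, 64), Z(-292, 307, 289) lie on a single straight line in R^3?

XY = (-69, 57, 45), XZ = (-414, 342, 270).
Each component of XZ is 6 times the corresponding component of XY, so XZ = 6·XY and the points are collinear.

Yes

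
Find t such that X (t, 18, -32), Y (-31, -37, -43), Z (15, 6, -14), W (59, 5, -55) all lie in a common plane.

The points are coplanar iff XY · (XZ × XW) = 0.
Expanding, this is linear in t: (1734)t + (-98838) = 0.
So t = 57.

57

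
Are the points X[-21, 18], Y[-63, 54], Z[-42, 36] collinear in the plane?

XY = (-42, 36), XZ = (-21, 18).
Twice the signed area of △XYZ is (-42)(18) − (36)(-21) = 0.
The triangle is degenerate (zero area), so the points are collinear.

Yes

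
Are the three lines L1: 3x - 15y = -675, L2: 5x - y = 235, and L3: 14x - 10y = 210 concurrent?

Lines aᵢx + bᵢy = cᵢ with pairwise distinct directions are concurrent exactly when det[aᵢ bᵢ cᵢ] = 0.
Here the determinant is -2880.
Nonzero, so no common point exists.

No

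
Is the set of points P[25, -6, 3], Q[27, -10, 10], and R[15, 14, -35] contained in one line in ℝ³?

PQ = (2, -4, 7), PR = (-10, 20, -38).
Comparing components 2 and 3: (-4)(-38) − (7)(20) = 12 ≠ 0, so PQ and PR are not parallel and the points are not collinear.

No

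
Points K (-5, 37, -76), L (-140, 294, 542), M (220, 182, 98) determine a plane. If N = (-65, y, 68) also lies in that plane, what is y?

Coplanarity requires KL · (KM × KN) = 0.
KL = (-135, 257, 618), KM = (225, 145, 174); the triple product is linear in y with coefficient 162540 and constant term -14466060.
Setting it to zero: y = 89.

89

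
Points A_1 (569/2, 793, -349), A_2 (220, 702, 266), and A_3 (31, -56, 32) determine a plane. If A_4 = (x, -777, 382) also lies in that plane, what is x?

The plane through A_1, A_2, A_3 has equation 487464x − 131328y + 31692z = 23479896.
Substituting A_4: (487464)x + (114148200) = 23479896, so x = -186.

-186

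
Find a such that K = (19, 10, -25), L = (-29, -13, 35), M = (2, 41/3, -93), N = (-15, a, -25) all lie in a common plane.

Normal to plane KLM: n = (1344, -4284, -567); plane equation n·P = -3129.
Requiring n·N = -3129: (-4284)a + (-5985) = -3129.
So a = -2/3.

-2/3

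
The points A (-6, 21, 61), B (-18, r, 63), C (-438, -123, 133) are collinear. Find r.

17

Direction AC = (-432, -144, 72). From the x-coordinate of B, the parameter along the line is τ = (-18 − (-6))/(-432) = 1/36.
Then r = 21 + 1/36·(-144) = 17.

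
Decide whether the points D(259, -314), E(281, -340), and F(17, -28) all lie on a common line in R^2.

Yes

DE = (22, -26), DF = (-242, 286).
det[DE; DF] = (22)(286) − (-26)(-242) = 0.
The determinant is zero, so the points are collinear.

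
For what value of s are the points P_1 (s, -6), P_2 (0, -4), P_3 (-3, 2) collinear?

1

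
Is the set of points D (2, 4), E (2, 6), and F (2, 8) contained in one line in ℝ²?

Yes

DE = (0, 2), DF = (0, 4).
Checking proportionality: DF = 2·DE, so the vectors are parallel and the points are collinear.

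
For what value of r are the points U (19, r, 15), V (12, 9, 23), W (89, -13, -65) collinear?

Collinearity requires UV × UW = 0; each component is linear in r.
The x-component gives (88)r + (-616) = 0, so r = 7.
The remaining components then also vanish.

7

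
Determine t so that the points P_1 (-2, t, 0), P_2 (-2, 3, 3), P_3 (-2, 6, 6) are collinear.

Direction P_2P_3 = (0, 3, 3). From the z-coordinate of P_1, the parameter along the line is τ = (0 − 3)/3 = -1.
Then t = 3 + (-1)·(3) = 0.

0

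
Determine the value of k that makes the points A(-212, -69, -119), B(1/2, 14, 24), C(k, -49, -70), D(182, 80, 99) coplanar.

-331/2

Normal to plane ABD: n = (-3213, 10017, -2079/2); plane equation n·P = 227367/2.
Requiring n·C = 227367/2: (-3213)k + (-418068) = 227367/2.
So k = -331/2.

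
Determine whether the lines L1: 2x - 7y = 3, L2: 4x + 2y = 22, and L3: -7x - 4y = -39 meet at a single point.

Intersecting L1 and L2: solving the 2×2 system gives (x, y) = (5, 1).
Substitute into L3: (-7)(5) + (-4)(1) = -39.
This equals -39, so (5, 1) lies on all three lines and they are concurrent.

Yes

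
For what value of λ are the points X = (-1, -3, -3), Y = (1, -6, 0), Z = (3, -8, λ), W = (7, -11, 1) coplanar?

Coplanarity ⇔ det[XY; XZ; XW] = 0.
Expanding, this is linear in λ: (-8)λ + (8) = 0.
So λ = 1.

1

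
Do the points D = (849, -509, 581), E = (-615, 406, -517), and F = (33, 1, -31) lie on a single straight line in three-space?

Yes

DE = (-1464, 915, -1098), DF = (-816, 510, -612).
Each component of DF is 34/61 times the corresponding component of DE, so DF = 34/61·DE and the points are collinear.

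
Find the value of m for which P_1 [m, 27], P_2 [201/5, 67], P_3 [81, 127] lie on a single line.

13

Collinearity: (P_1 − P_2) must be parallel to (P_3 − P_2) = (204/5, 60).
Cross-multiplying the components: (m − 201/5)·(60) = (-40)·(204/5).
Solving gives m = 13.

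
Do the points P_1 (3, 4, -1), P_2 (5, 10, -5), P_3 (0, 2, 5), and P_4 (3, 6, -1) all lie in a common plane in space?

A normal to the plane through P_1, P_2, P_3 is n = P_1P_2 × P_1P_3 = (28, 0, 14).
The plane has equation n·P = 70. For P_4: n·P_4 = 70.
Equal, so P_4 lies in the plane and all four are coplanar.

Yes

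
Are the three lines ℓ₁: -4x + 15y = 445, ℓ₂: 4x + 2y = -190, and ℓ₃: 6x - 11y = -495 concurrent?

Yes

Lines aᵢx + bᵢy = cᵢ with pairwise distinct directions are concurrent exactly when det[aᵢ bᵢ cᵢ] = 0.
Here the determinant is 0.
It vanishes, so the lines are concurrent at (-55, 15).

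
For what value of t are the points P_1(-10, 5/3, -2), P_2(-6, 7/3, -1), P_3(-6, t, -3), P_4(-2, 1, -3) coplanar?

1

Normal to plane P_1P_2P_4: n = (0, 12, -8); plane equation n·P = 36.
Requiring n·P_3 = 36: (12)t + (24) = 36.
So t = 1.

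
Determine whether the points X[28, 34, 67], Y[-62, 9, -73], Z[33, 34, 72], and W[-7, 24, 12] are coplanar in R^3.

Yes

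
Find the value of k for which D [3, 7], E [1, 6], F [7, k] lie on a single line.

9

The three points are collinear iff det[DE; DF] = 0.
This determinant is linear in k: (-2)k + (18) = 0, so k = 9.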